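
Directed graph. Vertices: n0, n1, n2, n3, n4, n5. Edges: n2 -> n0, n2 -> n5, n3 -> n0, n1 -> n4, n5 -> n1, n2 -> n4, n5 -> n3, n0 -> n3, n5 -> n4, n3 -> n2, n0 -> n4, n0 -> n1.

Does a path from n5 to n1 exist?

Explore from n5.
Distance 1: reach n1, n3, n4.
Found n1.

Yes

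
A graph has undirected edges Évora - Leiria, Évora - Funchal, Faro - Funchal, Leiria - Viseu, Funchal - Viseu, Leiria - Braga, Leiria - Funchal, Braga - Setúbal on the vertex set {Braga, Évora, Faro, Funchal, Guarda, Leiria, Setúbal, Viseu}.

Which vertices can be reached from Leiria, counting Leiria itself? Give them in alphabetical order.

Braga, Évora, Faro, Funchal, Leiria, Setúbal, Viseu

Start at Leiria.
Its neighbours: Braga, Évora, Funchal, Viseu.
Then their neighbours: Faro, Setúbal.
Nothing further is reachable.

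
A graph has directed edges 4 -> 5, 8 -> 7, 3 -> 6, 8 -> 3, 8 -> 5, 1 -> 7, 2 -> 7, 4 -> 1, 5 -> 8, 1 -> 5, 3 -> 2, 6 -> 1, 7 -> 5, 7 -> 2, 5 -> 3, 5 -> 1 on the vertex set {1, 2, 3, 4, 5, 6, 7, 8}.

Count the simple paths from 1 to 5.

1→5
1→7→5

2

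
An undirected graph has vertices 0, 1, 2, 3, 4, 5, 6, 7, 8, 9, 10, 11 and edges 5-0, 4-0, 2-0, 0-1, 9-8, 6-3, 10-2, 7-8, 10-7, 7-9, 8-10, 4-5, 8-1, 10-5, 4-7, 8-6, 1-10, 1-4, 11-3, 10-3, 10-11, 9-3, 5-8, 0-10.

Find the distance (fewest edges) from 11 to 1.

2

Distance 0: 11.
Distance 1: 3, 10.
Distance 2: 0, 1, 2, 5, 6, 7, 8, 9 — contains 1.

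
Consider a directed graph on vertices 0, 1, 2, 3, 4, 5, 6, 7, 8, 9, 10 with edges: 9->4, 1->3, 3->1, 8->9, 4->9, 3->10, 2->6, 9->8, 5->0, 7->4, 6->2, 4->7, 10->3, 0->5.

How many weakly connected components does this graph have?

From 0: component {0, 5}.
From 1: component {1, 3, 10}.
From 2: component {2, 6}.
From 4: component {4, 7, 8, 9}.
That's 4 components.

4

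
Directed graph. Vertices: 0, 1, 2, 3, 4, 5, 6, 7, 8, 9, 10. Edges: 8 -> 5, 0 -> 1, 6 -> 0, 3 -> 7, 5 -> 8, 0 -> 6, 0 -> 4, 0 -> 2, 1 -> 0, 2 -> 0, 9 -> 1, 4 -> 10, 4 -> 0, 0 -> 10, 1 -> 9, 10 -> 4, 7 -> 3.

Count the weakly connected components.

From 0: component {0, 1, 2, 4, 6, 9, 10}.
From 3: component {3, 7}.
From 5: component {5, 8}.
That's 3 components.

3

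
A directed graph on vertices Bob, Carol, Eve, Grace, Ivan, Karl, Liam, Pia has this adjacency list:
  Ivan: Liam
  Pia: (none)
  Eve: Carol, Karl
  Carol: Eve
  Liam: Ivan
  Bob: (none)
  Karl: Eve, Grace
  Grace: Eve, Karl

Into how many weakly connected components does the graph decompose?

From Bob: component {Bob}.
From Carol: component {Carol, Eve, Grace, Karl}.
From Ivan: component {Ivan, Liam}.
From Pia: component {Pia}.
That's 4 components.

4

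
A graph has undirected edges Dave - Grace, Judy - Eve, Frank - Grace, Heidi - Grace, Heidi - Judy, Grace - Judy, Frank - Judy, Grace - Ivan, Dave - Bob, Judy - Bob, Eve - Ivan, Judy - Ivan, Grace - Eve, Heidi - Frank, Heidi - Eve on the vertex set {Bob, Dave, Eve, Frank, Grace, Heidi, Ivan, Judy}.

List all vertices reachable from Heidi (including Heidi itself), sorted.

Bob, Dave, Eve, Frank, Grace, Heidi, Ivan, Judy

Start at Heidi.
Its neighbours: Eve, Frank, Grace, Judy.
Then their neighbours: Bob, Dave, Ivan.
Every vertex is now reached.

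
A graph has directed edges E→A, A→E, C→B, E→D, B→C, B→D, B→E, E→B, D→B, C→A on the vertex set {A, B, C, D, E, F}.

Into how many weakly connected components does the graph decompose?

2

From A: component {A, B, C, D, E}.
From F: component {F}.
That's 2 components.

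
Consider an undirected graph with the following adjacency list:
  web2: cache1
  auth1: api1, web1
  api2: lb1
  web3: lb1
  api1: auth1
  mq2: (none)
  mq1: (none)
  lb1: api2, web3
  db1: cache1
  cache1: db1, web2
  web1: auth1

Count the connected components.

From api1: component {api1, auth1, web1}.
From api2: component {api2, lb1, web3}.
From cache1: component {cache1, db1, web2}.
From mq1: component {mq1}.
From mq2: component {mq2}.
That's 5 components.

5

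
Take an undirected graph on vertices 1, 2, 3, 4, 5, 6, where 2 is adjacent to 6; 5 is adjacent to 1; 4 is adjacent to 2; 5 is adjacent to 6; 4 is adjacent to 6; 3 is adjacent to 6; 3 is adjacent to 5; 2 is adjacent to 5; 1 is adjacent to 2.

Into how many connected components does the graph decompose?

1

From 1: component {1, 2, 3, 4, 5, 6}.
That's 1 component.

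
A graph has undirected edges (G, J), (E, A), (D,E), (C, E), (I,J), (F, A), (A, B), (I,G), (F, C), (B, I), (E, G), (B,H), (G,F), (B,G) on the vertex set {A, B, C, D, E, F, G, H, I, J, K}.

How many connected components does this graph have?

From A: component {A, B, C, D, E, F, G, H, I, J}.
From K: component {K}.
That's 2 components.

2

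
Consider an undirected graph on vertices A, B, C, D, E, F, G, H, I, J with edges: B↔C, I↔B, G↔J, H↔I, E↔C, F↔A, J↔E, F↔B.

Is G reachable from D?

D has no edges, so nothing is reachable from it.

No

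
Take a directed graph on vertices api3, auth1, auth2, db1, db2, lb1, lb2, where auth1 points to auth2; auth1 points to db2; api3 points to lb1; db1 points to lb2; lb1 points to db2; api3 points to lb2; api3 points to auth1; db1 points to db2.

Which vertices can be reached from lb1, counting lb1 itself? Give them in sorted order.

Start at lb1.
Its neighbours: db2.
Nothing further is reachable.

db2, lb1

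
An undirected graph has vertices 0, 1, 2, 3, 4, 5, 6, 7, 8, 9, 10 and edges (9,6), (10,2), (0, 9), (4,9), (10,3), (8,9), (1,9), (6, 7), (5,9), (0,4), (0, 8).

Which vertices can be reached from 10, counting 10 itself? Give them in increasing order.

2, 3, 10

Start at 10.
Its neighbours: 2, 3.
Nothing further is reachable.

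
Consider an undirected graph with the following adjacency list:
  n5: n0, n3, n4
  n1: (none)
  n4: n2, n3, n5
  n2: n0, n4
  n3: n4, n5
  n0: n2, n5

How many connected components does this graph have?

From n0: component {n0, n2, n3, n4, n5}.
From n1: component {n1}.
That's 2 components.

2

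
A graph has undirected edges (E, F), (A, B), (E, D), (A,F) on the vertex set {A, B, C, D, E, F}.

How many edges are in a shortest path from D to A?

Distance 0: D.
Distance 1: E.
Distance 2: F.
Distance 3: A — contains A.

3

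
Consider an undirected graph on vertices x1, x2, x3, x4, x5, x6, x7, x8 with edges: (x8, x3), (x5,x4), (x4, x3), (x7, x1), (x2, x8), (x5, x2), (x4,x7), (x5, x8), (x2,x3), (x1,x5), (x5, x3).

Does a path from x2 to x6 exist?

No

Explore from x2.
Distance 1: reach x3, x5, x8.
Distance 2: reach x1, x4.
Distance 3: reach x7.
The search is exhausted without reaching x6; it lies in a different component.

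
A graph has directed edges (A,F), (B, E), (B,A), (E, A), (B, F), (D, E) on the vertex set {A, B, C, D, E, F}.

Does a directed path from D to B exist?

No

Explore from D.
Distance 1: reach E.
Distance 2: reach A.
Distance 3: reach F.
The search from D is exhausted; no directed path reaches B.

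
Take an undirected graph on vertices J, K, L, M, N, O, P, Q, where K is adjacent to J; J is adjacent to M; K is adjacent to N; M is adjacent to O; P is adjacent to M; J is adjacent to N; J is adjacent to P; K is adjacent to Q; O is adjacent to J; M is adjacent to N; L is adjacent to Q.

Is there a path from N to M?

Yes

Explore from N.
Distance 1: reach J, K, M.
Found M.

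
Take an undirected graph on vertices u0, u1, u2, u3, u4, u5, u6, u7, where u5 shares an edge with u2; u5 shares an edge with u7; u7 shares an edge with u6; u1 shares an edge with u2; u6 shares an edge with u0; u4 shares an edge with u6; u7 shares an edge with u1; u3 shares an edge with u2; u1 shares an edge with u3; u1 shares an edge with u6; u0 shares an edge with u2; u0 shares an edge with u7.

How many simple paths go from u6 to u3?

u6–u0–u2–u1–u3
u6–u0–u2–u3
u6–u0–u2–u5–u7–u1–u3
u6–u0–u7–u1–u2–u3
u6–u0–u7–u1–u3
u6–u0–u7–u5–u2–u1–u3
u6–u0–u7–u5–u2–u3
u6–u1–u2–u3
... and 9 more.

17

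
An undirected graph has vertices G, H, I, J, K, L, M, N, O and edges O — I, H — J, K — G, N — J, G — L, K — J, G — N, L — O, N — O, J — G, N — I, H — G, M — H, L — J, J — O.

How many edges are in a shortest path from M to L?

Distance 0: M.
Distance 1: H.
Distance 2: G, J.
Distance 3: K, L, N, O — contains L.

3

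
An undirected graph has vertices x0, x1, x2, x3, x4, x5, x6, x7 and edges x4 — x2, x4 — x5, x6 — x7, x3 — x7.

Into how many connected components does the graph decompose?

From x0: component {x0}.
From x1: component {x1}.
From x2: component {x2, x4, x5}.
From x3: component {x3, x6, x7}.
That's 4 components.

4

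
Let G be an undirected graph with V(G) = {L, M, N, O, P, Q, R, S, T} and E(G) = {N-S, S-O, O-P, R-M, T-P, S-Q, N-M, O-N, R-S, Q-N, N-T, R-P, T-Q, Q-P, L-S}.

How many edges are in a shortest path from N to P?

2

Distance 0: N.
Distance 1: M, O, Q, S, T.
Distance 2: L, P, R — contains P.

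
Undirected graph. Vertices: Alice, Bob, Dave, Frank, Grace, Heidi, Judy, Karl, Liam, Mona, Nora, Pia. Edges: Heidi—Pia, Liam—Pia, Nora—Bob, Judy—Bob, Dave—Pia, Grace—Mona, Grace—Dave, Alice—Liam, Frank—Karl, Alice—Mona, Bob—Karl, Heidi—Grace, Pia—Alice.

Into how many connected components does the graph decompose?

2

From Alice: component {Alice, Dave, Grace, Heidi, Liam, Mona, Pia}.
From Bob: component {Bob, Frank, Judy, Karl, Nora}.
That's 2 components.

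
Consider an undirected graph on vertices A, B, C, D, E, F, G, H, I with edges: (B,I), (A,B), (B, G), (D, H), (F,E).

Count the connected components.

From A: component {A, B, G, I}.
From C: component {C}.
From D: component {D, H}.
From E: component {E, F}.
That's 4 components.

4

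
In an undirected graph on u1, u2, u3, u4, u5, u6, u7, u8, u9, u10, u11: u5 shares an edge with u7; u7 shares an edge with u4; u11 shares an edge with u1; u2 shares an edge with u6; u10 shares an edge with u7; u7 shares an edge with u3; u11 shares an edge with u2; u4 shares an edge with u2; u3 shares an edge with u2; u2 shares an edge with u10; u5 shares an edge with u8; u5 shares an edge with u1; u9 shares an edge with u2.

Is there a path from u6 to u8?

Explore from u6.
Distance 1: reach u2.
Distance 2: reach u3, u4, u9, u10, u11.
Distance 3: reach u1, u7.
Distance 4: reach u5.
Distance 5: reach u8.
Found u8.

Yes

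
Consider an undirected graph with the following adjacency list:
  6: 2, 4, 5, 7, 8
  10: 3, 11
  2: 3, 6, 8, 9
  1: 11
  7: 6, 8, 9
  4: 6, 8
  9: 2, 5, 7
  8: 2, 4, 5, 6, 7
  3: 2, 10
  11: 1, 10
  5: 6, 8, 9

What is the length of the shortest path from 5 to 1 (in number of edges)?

6

Distance 0: 5.
Distance 1: 6, 8, 9.
Distance 2: 2, 4, 7.
Distance 3: 3.
Distance 4: 10.
Distance 5: 11.
Distance 6: 1 — contains 1.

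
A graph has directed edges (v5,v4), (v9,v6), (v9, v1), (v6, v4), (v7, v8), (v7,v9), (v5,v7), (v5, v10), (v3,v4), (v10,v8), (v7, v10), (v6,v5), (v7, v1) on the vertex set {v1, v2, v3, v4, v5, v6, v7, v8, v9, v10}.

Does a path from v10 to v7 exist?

No

Explore from v10.
Distance 1: reach v8.
The search from v10 is exhausted; no directed path reaches v7.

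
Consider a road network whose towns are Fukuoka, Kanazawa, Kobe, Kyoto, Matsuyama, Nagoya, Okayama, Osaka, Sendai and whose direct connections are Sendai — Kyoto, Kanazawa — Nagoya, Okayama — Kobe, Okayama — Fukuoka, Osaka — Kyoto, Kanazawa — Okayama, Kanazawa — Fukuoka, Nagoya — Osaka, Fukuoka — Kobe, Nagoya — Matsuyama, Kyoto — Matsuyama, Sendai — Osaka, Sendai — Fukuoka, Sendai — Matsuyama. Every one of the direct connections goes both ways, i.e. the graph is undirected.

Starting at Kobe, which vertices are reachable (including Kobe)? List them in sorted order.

Start at Kobe.
Its neighbours: Fukuoka, Okayama.
Then their neighbours: Kanazawa, Sendai.
Then next layer: Kyoto, Matsuyama, Nagoya, Osaka.
Every vertex is now reached.

Fukuoka, Kanazawa, Kobe, Kyoto, Matsuyama, Nagoya, Okayama, Osaka, Sendai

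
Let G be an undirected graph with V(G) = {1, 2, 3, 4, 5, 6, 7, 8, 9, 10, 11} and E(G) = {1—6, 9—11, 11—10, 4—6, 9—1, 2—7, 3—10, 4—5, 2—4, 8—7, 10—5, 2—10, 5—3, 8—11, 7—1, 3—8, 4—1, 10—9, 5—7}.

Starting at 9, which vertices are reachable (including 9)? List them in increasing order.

Start at 9.
Its neighbours: 1, 10, 11.
Then their neighbours: 2, 3, 4, 5, 6, 7, 8.
Every vertex is now reached.

1, 2, 3, 4, 5, 6, 7, 8, 9, 10, 11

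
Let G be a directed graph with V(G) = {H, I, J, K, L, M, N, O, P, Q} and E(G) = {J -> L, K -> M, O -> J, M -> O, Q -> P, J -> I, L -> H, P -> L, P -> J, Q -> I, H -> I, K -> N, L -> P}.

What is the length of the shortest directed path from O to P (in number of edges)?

3

Distance 0: O.
Distance 1: J.
Distance 2: I, L.
Distance 3: H, P — contains P.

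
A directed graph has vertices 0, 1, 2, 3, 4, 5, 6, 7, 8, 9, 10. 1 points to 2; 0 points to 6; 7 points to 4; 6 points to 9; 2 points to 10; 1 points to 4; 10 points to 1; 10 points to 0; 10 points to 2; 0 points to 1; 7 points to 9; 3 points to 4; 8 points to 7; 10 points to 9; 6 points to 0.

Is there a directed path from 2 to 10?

Explore from 2.
Distance 1: reach 10.
Found 10.

Yes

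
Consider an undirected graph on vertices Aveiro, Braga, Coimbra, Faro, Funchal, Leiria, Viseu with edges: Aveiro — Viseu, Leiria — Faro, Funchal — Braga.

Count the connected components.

From Aveiro: component {Aveiro, Viseu}.
From Braga: component {Braga, Funchal}.
From Coimbra: component {Coimbra}.
From Faro: component {Faro, Leiria}.
That's 4 components.

4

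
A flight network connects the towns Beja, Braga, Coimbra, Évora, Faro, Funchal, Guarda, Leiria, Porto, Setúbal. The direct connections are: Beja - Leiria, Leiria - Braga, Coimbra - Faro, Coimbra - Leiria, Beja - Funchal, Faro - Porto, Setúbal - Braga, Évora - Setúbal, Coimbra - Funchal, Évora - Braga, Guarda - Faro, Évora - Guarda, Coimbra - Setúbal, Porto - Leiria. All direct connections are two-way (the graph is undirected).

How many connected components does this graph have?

1

From Beja: component {Beja, Braga, Coimbra, Évora, Faro, Funchal, Guarda, Leiria, Porto, Setúbal}.
That's 1 component.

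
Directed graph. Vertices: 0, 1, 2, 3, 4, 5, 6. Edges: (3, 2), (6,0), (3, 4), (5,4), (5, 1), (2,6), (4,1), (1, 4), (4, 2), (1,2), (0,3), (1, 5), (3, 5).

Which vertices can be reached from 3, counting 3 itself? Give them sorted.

Start at 3.
Its neighbours: 2, 4, 5.
Then their neighbours: 1, 6.
Then next layer: 0.
Every vertex is now reached.

0, 1, 2, 3, 4, 5, 6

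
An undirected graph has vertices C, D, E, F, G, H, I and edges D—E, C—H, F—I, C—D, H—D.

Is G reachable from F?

Explore from F.
Distance 1: reach I.
The search is exhausted without reaching G; it lies in a different component.

No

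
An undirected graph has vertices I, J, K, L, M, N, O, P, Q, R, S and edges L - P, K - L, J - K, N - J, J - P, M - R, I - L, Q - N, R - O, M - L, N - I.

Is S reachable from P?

No

Explore from P.
Distance 1: reach J, L.
Distance 2: reach I, K, M, N.
Distance 3: reach Q, R.
Distance 4: reach O.
The search is exhausted without reaching S; it lies in a different component.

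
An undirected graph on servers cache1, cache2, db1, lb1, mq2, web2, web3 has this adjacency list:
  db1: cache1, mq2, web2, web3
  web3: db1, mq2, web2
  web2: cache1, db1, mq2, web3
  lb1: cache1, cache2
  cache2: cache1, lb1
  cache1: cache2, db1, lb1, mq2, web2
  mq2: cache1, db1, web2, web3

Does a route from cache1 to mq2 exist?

Yes

Explore from cache1.
Distance 1: reach cache2, db1, lb1, mq2, web2.
Found mq2.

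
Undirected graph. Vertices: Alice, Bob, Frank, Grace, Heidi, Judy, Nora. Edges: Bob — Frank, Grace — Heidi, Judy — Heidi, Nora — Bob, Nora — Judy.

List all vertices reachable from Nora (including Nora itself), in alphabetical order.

Start at Nora.
Its neighbours: Bob, Judy.
Then their neighbours: Frank, Heidi.
Then next layer: Grace.
Nothing further is reachable.

Bob, Frank, Grace, Heidi, Judy, Nora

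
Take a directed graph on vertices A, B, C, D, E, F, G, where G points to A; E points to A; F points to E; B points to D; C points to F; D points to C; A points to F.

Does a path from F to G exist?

Explore from F.
Distance 1: reach E.
Distance 2: reach A.
The search from F is exhausted; no directed path reaches G.

No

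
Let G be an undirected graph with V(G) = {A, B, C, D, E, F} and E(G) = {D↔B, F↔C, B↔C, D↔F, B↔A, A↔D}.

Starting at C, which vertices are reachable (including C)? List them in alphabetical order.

A, B, C, D, F

Start at C.
Its neighbours: B, F.
Then their neighbours: A, D.
Nothing further is reachable.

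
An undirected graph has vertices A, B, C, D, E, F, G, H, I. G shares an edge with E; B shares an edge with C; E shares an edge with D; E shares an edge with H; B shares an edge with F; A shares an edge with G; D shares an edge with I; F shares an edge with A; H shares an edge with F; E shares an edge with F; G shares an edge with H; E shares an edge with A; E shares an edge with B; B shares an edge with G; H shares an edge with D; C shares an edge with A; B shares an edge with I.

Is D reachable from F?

Explore from F.
Distance 1: reach A, B, E, H.
Distance 2: reach C, D, G, I.
Found D.

Yes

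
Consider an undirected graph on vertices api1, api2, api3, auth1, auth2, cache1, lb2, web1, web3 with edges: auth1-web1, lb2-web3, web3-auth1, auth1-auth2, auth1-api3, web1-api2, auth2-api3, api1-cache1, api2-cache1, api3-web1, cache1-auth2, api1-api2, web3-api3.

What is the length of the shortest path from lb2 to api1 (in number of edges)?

5

Distance 0: lb2.
Distance 1: web3.
Distance 2: api3, auth1.
Distance 3: auth2, web1.
Distance 4: api2, cache1.
Distance 5: api1 — contains api1.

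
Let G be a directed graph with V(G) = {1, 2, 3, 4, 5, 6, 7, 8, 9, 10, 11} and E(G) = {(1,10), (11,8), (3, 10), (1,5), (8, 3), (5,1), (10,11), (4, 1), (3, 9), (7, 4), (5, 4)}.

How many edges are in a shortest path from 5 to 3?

5

Distance 0: 5.
Distance 1: 1, 4.
Distance 2: 10.
Distance 3: 11.
Distance 4: 8.
Distance 5: 3 — contains 3.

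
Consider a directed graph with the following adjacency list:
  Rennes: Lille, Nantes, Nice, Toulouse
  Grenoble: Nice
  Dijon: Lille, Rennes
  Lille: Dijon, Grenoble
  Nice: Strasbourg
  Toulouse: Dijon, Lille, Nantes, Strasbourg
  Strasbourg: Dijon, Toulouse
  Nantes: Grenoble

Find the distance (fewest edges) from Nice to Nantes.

3

Distance 0: Nice.
Distance 1: Strasbourg.
Distance 2: Dijon, Toulouse.
Distance 3: Lille, Nantes, Rennes — contains Nantes.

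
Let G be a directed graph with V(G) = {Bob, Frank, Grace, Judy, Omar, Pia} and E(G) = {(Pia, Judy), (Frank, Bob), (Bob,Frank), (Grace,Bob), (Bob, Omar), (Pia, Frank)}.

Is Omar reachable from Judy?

Judy has no outgoing edges, so nothing is reachable from it.

No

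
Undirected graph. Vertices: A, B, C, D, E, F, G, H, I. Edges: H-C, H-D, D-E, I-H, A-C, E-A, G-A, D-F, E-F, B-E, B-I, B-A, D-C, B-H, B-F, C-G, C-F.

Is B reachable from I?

Explore from I.
Distance 1: reach B, H.
Found B.

Yes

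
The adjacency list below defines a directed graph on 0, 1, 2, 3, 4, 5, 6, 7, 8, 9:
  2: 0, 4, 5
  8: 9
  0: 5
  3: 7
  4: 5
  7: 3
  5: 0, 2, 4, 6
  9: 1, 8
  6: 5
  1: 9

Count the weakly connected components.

3

From 0: component {0, 2, 4, 5, 6}.
From 1: component {1, 8, 9}.
From 3: component {3, 7}.
That's 3 components.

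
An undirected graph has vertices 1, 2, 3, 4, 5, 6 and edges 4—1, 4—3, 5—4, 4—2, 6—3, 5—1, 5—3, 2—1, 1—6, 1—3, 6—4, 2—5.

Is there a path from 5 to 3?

Explore from 5.
Distance 1: reach 1, 2, 3, 4.
Found 3.

Yes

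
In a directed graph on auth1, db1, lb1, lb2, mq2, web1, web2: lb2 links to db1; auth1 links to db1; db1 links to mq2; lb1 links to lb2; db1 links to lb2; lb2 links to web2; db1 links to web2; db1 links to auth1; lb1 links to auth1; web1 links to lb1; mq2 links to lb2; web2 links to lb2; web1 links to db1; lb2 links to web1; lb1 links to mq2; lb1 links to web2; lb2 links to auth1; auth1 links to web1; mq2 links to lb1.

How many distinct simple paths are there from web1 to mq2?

web1→db1→mq2
web1→lb1→auth1→db1→mq2
web1→lb1→lb2→auth1→db1→mq2
web1→lb1→lb2→db1→mq2
web1→lb1→mq2
web1→lb1→web2→lb2→auth1→db1→mq2
web1→lb1→web2→lb2→db1→mq2

7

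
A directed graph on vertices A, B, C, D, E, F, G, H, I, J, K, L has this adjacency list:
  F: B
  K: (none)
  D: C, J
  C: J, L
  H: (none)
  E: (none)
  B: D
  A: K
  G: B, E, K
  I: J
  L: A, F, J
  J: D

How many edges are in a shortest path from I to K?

Distance 0: I.
Distance 1: J.
Distance 2: D.
Distance 3: C.
Distance 4: L.
Distance 5: A, F.
Distance 6: B, K — contains K.

6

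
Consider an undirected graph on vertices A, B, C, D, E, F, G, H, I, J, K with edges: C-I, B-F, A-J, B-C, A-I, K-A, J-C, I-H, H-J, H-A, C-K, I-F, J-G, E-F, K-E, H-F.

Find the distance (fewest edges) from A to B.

3

Distance 0: A.
Distance 1: H, I, J, K.
Distance 2: C, E, F, G.
Distance 3: B — contains B.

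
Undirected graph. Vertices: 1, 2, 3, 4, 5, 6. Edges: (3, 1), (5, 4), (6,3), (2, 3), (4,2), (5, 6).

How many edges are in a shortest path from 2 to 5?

2

Distance 0: 2.
Distance 1: 3, 4.
Distance 2: 1, 5, 6 — contains 5.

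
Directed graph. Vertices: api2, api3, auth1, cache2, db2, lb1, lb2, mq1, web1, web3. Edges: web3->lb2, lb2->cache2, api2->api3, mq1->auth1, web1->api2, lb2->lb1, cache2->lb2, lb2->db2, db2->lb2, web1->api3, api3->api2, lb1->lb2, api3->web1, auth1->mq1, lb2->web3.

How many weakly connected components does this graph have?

From api2: component {api2, api3, web1}.
From auth1: component {auth1, mq1}.
From cache2: component {cache2, db2, lb1, lb2, web3}.
That's 3 components.

3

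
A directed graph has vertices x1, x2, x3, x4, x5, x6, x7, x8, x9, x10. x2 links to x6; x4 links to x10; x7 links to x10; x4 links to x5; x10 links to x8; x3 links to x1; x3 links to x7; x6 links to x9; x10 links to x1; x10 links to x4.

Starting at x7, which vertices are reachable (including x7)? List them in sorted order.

Start at x7.
Its neighbours: x10.
Then their neighbours: x1, x4, x8.
Then next layer: x5.
Nothing further is reachable.

x1, x4, x5, x7, x8, x10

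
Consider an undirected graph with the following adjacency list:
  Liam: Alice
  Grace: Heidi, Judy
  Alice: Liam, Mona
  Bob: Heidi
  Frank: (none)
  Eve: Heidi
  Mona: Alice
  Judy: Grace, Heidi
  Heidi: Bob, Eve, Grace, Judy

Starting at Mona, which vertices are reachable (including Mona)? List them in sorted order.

Start at Mona.
Its neighbours: Alice.
Then their neighbours: Liam.
Nothing further is reachable.

Alice, Liam, Mona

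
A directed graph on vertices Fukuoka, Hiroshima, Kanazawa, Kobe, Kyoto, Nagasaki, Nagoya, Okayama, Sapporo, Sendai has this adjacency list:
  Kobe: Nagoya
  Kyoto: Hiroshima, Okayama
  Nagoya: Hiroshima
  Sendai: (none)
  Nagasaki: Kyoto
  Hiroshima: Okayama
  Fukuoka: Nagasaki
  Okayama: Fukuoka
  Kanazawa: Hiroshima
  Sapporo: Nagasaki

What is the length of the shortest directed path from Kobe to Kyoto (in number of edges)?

Distance 0: Kobe.
Distance 1: Nagoya.
Distance 2: Hiroshima.
Distance 3: Okayama.
Distance 4: Fukuoka.
Distance 5: Nagasaki.
Distance 6: Kyoto — contains Kyoto.

6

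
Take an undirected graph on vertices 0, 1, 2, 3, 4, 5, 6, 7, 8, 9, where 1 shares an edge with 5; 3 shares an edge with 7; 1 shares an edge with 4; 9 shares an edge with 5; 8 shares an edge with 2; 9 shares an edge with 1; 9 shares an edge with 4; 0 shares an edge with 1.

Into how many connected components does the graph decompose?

From 0: component {0, 1, 4, 5, 9}.
From 2: component {2, 8}.
From 3: component {3, 7}.
From 6: component {6}.
That's 4 components.

4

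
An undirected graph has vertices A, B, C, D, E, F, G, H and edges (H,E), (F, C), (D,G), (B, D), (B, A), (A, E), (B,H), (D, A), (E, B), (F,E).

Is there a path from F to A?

Yes

Explore from F.
Distance 1: reach C, E.
Distance 2: reach A, B, H.
Found A.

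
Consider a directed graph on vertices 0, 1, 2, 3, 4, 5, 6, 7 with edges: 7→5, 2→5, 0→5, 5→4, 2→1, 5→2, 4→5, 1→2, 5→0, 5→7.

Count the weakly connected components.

From 0: component {0, 1, 2, 4, 5, 7}.
From 3: component {3}.
From 6: component {6}.
That's 3 components.

3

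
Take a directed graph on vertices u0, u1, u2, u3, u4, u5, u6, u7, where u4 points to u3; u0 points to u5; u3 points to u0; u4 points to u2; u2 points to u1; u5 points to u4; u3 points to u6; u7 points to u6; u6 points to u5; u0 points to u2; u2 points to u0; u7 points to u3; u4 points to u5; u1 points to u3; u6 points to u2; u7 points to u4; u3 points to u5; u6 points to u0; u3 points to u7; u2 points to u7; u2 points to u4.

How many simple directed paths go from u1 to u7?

8

u1→u3→u0→u2→u7
u1→u3→u0→u5→u4→u2→u7
u1→u3→u5→u4→u2→u7
u1→u3→u6→u0→u2→u7
u1→u3→u6→u0→u5→u4→u2→u7
u1→u3→u6→u2→u7
u1→u3→u6→u5→u4→u2→u7
u1→u3→u7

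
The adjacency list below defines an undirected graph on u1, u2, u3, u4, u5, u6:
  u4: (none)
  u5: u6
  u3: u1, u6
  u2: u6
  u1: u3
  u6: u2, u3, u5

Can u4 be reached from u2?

Explore from u2.
Distance 1: reach u6.
Distance 2: reach u3, u5.
Distance 3: reach u1.
The search is exhausted without reaching u4; it lies in a different component.

No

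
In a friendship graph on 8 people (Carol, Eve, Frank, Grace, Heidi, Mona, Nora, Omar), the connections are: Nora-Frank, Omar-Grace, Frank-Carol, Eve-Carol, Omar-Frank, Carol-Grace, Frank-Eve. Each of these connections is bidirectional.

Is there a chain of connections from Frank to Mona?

Explore from Frank.
Distance 1: reach Carol, Eve, Nora, Omar.
Distance 2: reach Grace.
The search is exhausted without reaching Mona; it lies in a different component.

No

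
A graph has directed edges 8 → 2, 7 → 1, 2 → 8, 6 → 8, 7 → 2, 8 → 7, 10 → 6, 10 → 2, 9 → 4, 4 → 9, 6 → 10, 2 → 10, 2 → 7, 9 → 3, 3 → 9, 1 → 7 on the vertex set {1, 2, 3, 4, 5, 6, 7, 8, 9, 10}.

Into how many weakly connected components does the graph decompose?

From 1: component {1, 2, 6, 7, 8, 10}.
From 3: component {3, 4, 9}.
From 5: component {5}.
That's 3 components.

3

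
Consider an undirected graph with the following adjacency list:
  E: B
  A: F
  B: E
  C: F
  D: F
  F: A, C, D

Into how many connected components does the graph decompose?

From A: component {A, C, D, F}.
From B: component {B, E}.
That's 2 components.

2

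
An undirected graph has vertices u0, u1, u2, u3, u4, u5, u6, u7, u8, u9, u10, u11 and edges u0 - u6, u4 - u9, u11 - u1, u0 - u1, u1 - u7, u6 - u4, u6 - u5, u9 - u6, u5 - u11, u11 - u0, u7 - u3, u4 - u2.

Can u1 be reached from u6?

Explore from u6.
Distance 1: reach u0, u4, u5, u9.
Distance 2: reach u1, u2, u11.
Found u1.

Yes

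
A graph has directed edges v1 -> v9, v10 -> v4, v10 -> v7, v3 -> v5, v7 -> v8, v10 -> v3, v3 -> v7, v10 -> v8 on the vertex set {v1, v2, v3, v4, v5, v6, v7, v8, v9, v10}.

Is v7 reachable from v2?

No

v2 has no outgoing edges, so nothing is reachable from it.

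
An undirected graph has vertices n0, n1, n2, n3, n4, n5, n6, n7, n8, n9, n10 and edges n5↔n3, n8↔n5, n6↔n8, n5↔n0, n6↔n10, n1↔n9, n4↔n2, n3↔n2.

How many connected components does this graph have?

3

From n0: component {n0, n2, n3, n4, n5, n6, n8, n10}.
From n1: component {n1, n9}.
From n7: component {n7}.
That's 3 components.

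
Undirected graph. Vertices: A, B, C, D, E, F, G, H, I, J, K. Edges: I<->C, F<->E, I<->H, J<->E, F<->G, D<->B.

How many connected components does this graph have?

From A: component {A}.
From B: component {B, D}.
From C: component {C, H, I}.
From E: component {E, F, G, J}.
From K: component {K}.
That's 5 components.

5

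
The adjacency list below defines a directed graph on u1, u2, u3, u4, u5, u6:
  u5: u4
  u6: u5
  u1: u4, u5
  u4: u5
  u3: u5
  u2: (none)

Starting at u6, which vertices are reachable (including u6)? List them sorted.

u4, u5, u6

Start at u6.
Its neighbours: u5.
Then their neighbours: u4.
Nothing further is reachable.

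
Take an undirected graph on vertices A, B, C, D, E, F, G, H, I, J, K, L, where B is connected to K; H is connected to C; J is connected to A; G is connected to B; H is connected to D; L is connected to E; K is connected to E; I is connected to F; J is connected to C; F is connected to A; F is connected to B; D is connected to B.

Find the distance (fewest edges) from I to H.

4

Distance 0: I.
Distance 1: F.
Distance 2: A, B.
Distance 3: D, G, J, K.
Distance 4: C, E, H — contains H.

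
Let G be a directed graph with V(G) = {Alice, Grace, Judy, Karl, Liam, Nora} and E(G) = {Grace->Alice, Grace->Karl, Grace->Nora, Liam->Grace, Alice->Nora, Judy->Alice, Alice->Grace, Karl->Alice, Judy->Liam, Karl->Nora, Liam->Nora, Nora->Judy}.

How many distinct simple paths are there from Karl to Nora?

3

Karl→Alice→Grace→Nora
Karl→Alice→Nora
Karl→Nora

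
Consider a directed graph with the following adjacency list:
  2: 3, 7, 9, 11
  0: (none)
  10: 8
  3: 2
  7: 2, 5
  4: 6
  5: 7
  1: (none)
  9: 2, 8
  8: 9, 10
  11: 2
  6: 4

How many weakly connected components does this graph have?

4

From 0: component {0}.
From 1: component {1}.
From 2: component {2, 3, 5, 7, 8, 9, 10, 11}.
From 4: component {4, 6}.
That's 4 components.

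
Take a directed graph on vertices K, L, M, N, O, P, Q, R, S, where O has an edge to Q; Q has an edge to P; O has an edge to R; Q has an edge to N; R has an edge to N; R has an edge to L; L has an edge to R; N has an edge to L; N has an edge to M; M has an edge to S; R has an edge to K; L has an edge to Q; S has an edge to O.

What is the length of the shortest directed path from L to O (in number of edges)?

5

Distance 0: L.
Distance 1: Q, R.
Distance 2: K, N, P.
Distance 3: M.
Distance 4: S.
Distance 5: O — contains O.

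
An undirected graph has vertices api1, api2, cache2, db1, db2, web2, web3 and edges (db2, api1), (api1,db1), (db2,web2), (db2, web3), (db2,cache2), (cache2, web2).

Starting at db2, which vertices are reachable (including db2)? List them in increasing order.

api1, cache2, db1, db2, web2, web3

Start at db2.
Its neighbours: api1, cache2, web2, web3.
Then their neighbours: db1.
Nothing further is reachable.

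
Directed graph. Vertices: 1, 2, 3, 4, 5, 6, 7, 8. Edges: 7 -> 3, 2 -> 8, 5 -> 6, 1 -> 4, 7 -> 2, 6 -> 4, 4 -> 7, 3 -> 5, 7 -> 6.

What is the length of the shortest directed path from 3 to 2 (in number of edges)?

Distance 0: 3.
Distance 1: 5.
Distance 2: 6.
Distance 3: 4.
Distance 4: 7.
Distance 5: 2 — contains 2.

5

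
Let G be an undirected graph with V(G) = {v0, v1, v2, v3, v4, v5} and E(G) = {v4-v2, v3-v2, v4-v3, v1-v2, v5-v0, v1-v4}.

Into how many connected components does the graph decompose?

2

From v0: component {v0, v5}.
From v1: component {v1, v2, v3, v4}.
That's 2 components.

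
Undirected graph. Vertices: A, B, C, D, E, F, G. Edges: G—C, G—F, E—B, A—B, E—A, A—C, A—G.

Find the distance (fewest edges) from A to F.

Distance 0: A.
Distance 1: B, C, E, G.
Distance 2: F — contains F.

2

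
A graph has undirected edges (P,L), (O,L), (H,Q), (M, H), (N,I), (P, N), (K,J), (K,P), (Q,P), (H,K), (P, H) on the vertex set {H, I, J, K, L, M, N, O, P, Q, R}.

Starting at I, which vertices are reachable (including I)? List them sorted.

Start at I.
Its neighbours: N.
Then their neighbours: P.
Then next layer: H, K, L, Q.
Then next layer: J, M, O.
Nothing further is reachable.

H, I, J, K, L, M, N, O, P, Q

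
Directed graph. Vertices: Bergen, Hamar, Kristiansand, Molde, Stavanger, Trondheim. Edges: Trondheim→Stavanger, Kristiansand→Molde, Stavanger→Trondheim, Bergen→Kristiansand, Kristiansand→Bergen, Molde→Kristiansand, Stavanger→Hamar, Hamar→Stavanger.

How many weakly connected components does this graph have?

From Bergen: component {Bergen, Kristiansand, Molde}.
From Hamar: component {Hamar, Stavanger, Trondheim}.
That's 2 components.

2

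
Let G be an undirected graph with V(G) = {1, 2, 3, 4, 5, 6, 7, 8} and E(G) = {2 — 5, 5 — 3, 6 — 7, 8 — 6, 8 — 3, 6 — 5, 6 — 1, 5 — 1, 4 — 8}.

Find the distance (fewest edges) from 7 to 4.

3

Distance 0: 7.
Distance 1: 6.
Distance 2: 1, 5, 8.
Distance 3: 2, 3, 4 — contains 4.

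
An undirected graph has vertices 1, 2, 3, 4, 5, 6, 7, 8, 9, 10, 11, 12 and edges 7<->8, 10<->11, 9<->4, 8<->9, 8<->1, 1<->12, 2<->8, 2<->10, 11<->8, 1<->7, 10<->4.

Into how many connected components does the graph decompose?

4

From 1: component {1, 2, 4, 7, 8, 9, 10, 11, 12}.
From 3: component {3}.
From 5: component {5}.
From 6: component {6}.
That's 4 components.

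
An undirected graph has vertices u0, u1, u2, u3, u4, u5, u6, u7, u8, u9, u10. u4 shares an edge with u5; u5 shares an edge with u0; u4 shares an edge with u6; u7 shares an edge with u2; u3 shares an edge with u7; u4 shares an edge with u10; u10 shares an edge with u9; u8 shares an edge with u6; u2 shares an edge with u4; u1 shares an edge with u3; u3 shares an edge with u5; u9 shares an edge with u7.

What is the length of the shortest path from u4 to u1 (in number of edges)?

3

Distance 0: u4.
Distance 1: u2, u5, u6, u10.
Distance 2: u0, u3, u7, u8, u9.
Distance 3: u1 — contains u1.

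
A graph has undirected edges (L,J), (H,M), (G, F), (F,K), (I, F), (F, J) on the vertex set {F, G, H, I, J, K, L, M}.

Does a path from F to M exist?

No

Explore from F.
Distance 1: reach G, I, J, K.
Distance 2: reach L.
The search is exhausted without reaching M; it lies in a different component.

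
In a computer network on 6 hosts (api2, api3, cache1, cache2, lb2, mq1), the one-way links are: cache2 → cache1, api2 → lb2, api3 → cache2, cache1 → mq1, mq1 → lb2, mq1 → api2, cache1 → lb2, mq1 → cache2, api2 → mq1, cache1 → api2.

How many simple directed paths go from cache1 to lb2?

5

cache1→api2→lb2
cache1→api2→mq1→lb2
cache1→lb2
cache1→mq1→api2→lb2
cache1→mq1→lb2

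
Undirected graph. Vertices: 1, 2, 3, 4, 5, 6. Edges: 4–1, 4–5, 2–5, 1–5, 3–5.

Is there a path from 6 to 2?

6 has no edges, so nothing is reachable from it.

No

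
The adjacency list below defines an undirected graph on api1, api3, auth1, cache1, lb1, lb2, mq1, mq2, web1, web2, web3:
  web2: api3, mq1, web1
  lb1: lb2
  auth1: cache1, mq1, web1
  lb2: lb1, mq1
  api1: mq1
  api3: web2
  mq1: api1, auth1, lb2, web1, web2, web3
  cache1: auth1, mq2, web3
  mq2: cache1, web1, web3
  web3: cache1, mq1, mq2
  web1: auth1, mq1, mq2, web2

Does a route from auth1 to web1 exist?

Explore from auth1.
Distance 1: reach cache1, mq1, web1.
Found web1.

Yes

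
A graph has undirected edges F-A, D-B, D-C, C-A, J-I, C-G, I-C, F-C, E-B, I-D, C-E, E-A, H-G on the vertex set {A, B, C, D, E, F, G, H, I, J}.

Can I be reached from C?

Yes

Explore from C.
Distance 1: reach A, D, E, F, G, I.
Found I.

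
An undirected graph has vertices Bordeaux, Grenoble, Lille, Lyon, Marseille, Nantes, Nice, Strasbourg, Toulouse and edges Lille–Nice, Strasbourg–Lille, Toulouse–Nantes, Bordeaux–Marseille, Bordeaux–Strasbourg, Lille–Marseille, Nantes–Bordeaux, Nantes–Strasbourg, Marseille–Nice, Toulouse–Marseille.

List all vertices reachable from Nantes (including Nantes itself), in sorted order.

Start at Nantes.
Its neighbours: Bordeaux, Strasbourg, Toulouse.
Then their neighbours: Lille, Marseille.
Then next layer: Nice.
Nothing further is reachable.

Bordeaux, Lille, Marseille, Nantes, Nice, Strasbourg, Toulouse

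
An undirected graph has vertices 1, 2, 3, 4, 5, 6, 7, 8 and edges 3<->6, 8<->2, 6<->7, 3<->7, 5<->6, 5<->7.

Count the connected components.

From 1: component {1}.
From 2: component {2, 8}.
From 3: component {3, 5, 6, 7}.
From 4: component {4}.
That's 4 components.

4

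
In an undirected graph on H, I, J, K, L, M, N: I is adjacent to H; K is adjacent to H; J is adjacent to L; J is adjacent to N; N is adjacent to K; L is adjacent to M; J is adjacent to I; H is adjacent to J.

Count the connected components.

From H: component {H, I, J, K, L, M, N}.
That's 1 component.

1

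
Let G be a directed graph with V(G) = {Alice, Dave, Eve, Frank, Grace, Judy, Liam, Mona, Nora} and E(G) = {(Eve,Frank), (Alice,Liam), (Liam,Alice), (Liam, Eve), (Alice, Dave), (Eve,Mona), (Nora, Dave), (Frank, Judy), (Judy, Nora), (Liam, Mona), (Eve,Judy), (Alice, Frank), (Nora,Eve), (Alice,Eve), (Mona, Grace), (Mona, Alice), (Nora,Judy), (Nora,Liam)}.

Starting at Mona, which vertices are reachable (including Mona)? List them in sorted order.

Start at Mona.
Its neighbours: Alice, Grace.
Then their neighbours: Dave, Eve, Frank, Liam.
Then next layer: Judy.
Then next layer: Nora.
Every vertex is now reached.

Alice, Dave, Eve, Frank, Grace, Judy, Liam, Mona, Nora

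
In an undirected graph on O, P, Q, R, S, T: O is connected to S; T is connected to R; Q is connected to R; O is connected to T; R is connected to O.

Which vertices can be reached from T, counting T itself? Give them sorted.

Start at T.
Its neighbours: O, R.
Then their neighbours: Q, S.
Nothing further is reachable.

O, Q, R, S, T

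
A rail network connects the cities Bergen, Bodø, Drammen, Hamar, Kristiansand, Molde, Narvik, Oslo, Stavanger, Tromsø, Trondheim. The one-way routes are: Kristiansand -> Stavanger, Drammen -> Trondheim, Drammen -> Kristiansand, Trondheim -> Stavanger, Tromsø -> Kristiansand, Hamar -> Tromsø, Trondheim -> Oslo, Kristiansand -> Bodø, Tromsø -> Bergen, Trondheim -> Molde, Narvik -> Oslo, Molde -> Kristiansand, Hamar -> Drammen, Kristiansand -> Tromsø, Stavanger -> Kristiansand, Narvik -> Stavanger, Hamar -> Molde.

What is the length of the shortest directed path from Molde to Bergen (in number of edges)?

3

Distance 0: Molde.
Distance 1: Kristiansand.
Distance 2: Bodø, Stavanger, Tromsø.
Distance 3: Bergen — contains Bergen.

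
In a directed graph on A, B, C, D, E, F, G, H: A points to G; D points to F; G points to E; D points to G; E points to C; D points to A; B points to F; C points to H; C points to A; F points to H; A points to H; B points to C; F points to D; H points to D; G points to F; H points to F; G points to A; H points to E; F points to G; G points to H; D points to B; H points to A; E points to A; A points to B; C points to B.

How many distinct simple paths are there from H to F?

20

H→A→B→F
H→A→G→E→C→B→F
H→A→G→F
H→D→A→B→F
H→D→A→G→E→C→B→F
H→D→A→G→F
H→D→B→C→A→G→F
H→D→B→F
... and 12 more.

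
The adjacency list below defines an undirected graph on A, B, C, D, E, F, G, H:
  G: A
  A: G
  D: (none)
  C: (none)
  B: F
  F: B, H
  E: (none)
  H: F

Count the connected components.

From A: component {A, G}.
From B: component {B, F, H}.
From C: component {C}.
From D: component {D}.
From E: component {E}.
That's 5 components.

5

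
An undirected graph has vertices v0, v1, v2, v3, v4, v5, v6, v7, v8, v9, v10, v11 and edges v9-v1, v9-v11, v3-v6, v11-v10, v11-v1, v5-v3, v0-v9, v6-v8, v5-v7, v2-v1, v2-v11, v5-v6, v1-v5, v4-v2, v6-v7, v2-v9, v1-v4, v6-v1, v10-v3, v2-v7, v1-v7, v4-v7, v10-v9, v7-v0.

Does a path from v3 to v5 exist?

Yes

Explore from v3.
Distance 1: reach v5, v6, v10.
Found v5.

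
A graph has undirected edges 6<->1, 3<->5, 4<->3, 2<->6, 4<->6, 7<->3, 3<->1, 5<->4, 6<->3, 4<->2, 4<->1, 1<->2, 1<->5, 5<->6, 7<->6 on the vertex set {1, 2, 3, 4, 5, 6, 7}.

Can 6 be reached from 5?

Explore from 5.
Distance 1: reach 1, 3, 4, 6.
Found 6.

Yes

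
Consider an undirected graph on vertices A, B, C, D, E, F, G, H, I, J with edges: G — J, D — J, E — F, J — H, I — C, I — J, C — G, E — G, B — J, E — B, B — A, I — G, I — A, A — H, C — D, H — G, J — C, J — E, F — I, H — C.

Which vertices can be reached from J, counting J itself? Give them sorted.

A, B, C, D, E, F, G, H, I, J

Start at J.
Its neighbours: B, C, D, E, G, H, I.
Then their neighbours: A, F.
Every vertex is now reached.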